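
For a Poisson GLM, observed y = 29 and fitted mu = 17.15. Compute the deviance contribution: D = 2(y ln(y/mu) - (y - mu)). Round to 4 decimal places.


First: ln(29/17.15) = 0.525298.
Then: 29 * 0.525298 = 15.233642.
y - mu = 29 - 17.15 = 11.85.
D = 2(15.233642 - 11.85) = 6.767284, which rounds to 6.7673.

6.7673


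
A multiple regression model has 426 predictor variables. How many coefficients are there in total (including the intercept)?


Total coefficients = number of predictors + 1 (for the intercept).
= 426 + 1 = 427.

427


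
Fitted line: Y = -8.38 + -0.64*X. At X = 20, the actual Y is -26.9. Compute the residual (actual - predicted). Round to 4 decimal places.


Predicted = -8.38 + -0.64 * 20 = -21.1800.
Residual = -26.9 - -21.1800 = -5.7200.

-5.7200


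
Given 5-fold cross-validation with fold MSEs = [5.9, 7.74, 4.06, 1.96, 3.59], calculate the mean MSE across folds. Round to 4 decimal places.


Total MSE across folds = 23.2500.
CV-MSE = 23.2500/5 = 4.6500.

4.6500


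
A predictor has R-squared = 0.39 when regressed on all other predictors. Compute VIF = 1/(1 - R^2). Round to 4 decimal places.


Denominator: 1 - 0.39 = 0.61.
VIF = 1 / 0.61 = 1.6393.

1.6393


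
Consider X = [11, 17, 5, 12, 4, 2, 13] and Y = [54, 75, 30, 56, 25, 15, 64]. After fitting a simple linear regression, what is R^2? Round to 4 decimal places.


Fit the OLS line: b0 = 8.7500, b1 = 4.0273.
SSres = 19.8633.
SStot = 2985.7143.
R^2 = 1 - 19.8633/2985.7143 = 0.9933.

0.9933


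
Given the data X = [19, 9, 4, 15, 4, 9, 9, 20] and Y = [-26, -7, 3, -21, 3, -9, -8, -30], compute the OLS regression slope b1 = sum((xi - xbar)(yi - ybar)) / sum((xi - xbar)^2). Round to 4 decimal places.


The sample means are xbar = 11.1250 and ybar = -11.8750.
Compute S_xx = 270.8750 and S_xy = -544.1250.
Slope b1 = S_xy / S_xx = -544.1250 / 270.8750 = -2.0088.

-2.0088


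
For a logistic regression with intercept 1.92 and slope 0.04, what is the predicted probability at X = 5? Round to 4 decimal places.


Linear predictor: z = 1.92 + 0.04 * 5 = 2.1200.
P = 1/(1 + exp(-2.1200)) = 1/(1 + 0.1200) = 0.8928.

0.8928


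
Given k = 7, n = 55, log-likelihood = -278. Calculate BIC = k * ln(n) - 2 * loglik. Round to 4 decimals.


ln(55) = 4.007333.
k * ln(n) = 7 * 4.007333 = 28.051331.
-2L = 556.
BIC = 28.051331 + 556 = 584.051331, which rounds to 584.0513.

584.0513


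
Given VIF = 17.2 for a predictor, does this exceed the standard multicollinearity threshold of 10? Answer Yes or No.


Compare VIF = 17.2 to the threshold of 10.
17.2 >= 10, so the answer is Yes.

Yes


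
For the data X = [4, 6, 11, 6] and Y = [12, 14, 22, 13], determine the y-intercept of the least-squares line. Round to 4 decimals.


First find the slope: b1 = 1.5047.
Means: xbar = 6.7500, ybar = 15.2500.
b0 = ybar - b1 * xbar = 15.2500 - 1.5047 * 6.7500 = 5.0935.

5.0935


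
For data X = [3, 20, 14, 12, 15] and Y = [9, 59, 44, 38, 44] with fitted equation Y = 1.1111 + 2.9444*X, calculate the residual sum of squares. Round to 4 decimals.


For each point, residual = actual - predicted.
Residuals: [-0.9443, -0.9991, 1.6673, 1.5561, -1.2771].
Sum of squared residuals = 8.7222.

8.7222


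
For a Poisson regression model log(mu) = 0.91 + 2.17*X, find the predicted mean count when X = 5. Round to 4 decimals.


eta = 0.91 + 2.17 * 5 = 11.7600.
mu = exp(11.7600) = 128027.4535.

128027.4535


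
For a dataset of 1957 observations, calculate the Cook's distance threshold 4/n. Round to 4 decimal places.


The threshold is 4/n.
4/1957 = 0.0020.

0.0020


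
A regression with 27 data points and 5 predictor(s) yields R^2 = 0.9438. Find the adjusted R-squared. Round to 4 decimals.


Adjusted R^2 = 1 - (1 - R^2) * (n-1)/(n-p-1).
(1 - R^2) = 0.0562.
(n-1)/(n-p-1) = 26/21.
(1 - R^2) * (n-1) = 0.0562 * 26 = 1.4612.
Divide by (n-p-1): 1.4612 / 21 = 0.0696.
Adj R^2 = 1 - 0.0696 = 0.9304.

0.9304


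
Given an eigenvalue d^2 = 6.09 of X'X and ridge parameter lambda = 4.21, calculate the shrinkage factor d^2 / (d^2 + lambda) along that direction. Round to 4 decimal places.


Compute the denominator: 6.09 + 4.21 = 10.3000.
Shrinkage factor = 6.09 / 10.3000 = 0.5913.

0.5913


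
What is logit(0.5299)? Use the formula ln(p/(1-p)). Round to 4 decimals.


Compute the odds: 0.5299/0.4701 = 1.1272.
Take the natural log: ln(1.1272) = 0.1197.

0.1197


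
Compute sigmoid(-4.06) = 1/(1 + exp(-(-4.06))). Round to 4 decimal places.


First, exp(4.0600) = 57.9743.
Then sigma(z) = 1/(1 + 57.9743) = 0.0170.

0.0170


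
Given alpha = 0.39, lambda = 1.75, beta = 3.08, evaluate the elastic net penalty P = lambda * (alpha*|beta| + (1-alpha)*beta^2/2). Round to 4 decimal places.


Compute:
L1 = 0.39 * 3.08 = 1.2012.
L2 = 0.61 * 3.08^2 / 2 = 2.8934.
Penalty = 1.75 * (1.2012 + 2.8934) = 7.1655.

7.1655


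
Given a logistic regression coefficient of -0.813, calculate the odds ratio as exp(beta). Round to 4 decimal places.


exp(-0.813) = 0.4435.
So the odds ratio is 0.4435.

0.4435


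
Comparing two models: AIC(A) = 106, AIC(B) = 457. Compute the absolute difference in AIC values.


|AIC_A - AIC_B| = |106 - 457| = 351.
Model A is preferred (lower AIC).

351


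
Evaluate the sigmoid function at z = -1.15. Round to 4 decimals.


exp(1.1500) = 3.1582.
1 + exp(-z) = 4.1582.
sigmoid = 1/4.1582 = 0.2405.

0.2405


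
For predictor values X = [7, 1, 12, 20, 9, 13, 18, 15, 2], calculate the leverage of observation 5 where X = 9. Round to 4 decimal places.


n = 9, xbar = 10.7778.
SXX = sum((xi - xbar)^2) = 351.5556.
h = 1/9 + (9 - 10.7778)^2 / 351.5556 = 0.1201.

0.1201


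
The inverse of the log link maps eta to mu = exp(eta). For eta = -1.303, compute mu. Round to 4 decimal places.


Apply the inverse link:
mu = e^-1.303 = 0.2717.

0.2717


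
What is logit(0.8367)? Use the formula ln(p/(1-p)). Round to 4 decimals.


1 - p = 0.1633.
p/(1-p) = 5.1237.
logit = ln(5.1237) = 1.6339.

1.6339


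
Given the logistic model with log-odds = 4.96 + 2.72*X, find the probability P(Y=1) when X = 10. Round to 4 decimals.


Compute z = 4.96 + (2.72)(10) = 32.1600.
exp(-z) = 0.0000.
P = 1/(1 + 0.0000) = 1.0000.

1.0000


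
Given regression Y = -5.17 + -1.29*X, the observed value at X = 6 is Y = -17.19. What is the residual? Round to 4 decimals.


Predicted = -5.17 + -1.29 * 6 = -12.9100.
Residual = -17.19 - -12.9100 = -4.2800.

-4.2800


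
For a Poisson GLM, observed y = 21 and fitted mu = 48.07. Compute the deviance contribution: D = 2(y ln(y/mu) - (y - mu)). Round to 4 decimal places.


y/mu = 21/48.07 = 0.436863 (approx.), and ln(21/48.07) = -0.828136.
y * ln(y/mu) = 21 * -0.828136 = -17.390856.
y - mu = -27.07.
D = 2 * (-17.390856 - -27.07) = 19.358288, which rounds to 19.3583.

19.3583


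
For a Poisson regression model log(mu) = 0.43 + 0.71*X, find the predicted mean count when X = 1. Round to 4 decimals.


Linear predictor: eta = 0.43 + (0.71)(1) = 1.1400.
Expected count: mu = exp(1.1400) = 3.1268.

3.1268


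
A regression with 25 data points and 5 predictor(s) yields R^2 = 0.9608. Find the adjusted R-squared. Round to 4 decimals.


Using the formula:
(1 - 0.9608) = 0.0392.
Multiply by 24/19: 0.0392 * 24 = 0.9408, then 0.9408 / 19 = 0.0495.
Adj R^2 = 1 - 0.0495 = 0.9505.

0.9505


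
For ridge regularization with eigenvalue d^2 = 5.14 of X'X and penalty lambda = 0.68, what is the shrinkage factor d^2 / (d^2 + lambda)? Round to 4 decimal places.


Denominator = d^2 + lambda = 5.14 + 0.68 = 5.8200.
Shrinkage = 5.14 / 5.8200 = 0.8832.

0.8832


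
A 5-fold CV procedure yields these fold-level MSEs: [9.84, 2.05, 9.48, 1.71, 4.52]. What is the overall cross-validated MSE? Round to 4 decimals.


Add all fold MSEs: 27.6000.
Divide by k = 5: 27.6000/5 = 5.5200.

5.5200


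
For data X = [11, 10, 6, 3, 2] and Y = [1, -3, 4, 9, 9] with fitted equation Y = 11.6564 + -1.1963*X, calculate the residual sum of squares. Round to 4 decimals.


Compute predicted values, then residuals = yi - yhat_i.
Residuals: [2.5029, -2.6934, -0.4786, 0.9325, -0.2638].
SSres = sum(residual^2) = 14.6871.

14.6871


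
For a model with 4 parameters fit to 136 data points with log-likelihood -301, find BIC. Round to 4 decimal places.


ln(136) = 4.912655.
k * ln(n) = 4 * 4.912655 = 19.650620.
-2L = 602.
BIC = 19.650620 + 602 = 621.650620, which rounds to 621.6506.

621.6506


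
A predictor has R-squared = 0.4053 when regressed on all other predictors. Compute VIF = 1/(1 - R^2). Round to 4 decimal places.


Using VIF = 1/(1 - R^2_j):
1 - 0.4053 = 0.5947.
VIF = 1.6815.

1.6815


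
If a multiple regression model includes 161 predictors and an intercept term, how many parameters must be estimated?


Including the intercept, the model has 161 predictor coefficients + 1 intercept.
Total = 162.

162


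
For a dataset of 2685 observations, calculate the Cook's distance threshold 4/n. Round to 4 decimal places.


Cook's distance cutoff = 4/n = 4/2685.
= 0.0015.

0.0015


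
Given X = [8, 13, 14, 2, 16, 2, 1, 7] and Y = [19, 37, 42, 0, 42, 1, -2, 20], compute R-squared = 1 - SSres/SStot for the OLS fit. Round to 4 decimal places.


The fitted line is Y = -5.0339 + 3.1630*X.
SSres = 32.9377, SStot = 2502.8750.
R^2 = 1 - SSres/SStot = 0.9868.

0.9868


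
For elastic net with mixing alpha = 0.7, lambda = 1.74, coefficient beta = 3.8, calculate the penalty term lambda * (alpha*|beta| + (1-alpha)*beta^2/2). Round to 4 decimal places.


L1 component = 0.7 * |3.8| = 2.6600.
L2 component = 0.3 * 3.8^2 / 2 = 2.1660.
Penalty = 1.74 * (2.6600 + 2.1660) = 1.74 * 4.8260 = 8.3972.

8.3972


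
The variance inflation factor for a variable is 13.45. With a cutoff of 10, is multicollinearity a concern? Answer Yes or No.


Compare VIF = 13.45 to the threshold of 10.
13.45 >= 10, so the answer is Yes.

Yes


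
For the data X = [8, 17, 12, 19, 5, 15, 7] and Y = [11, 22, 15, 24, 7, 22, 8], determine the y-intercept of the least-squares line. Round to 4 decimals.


First find the slope: b1 = 1.3107.
Means: xbar = 11.8571, ybar = 15.5714.
b0 = ybar - b1 * xbar = 15.5714 - 1.3107 * 11.8571 = 0.0298.

0.0298


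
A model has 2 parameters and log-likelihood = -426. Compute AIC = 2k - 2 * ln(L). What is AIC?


AIC = 2*2 - 2*(-426).
= 4 + 852 = 856.

856


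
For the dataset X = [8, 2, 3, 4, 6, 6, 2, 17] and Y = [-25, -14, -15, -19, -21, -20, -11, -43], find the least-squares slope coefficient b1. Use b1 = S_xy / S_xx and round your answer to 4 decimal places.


The sample means are xbar = 6.0000 and ybar = -21.0000.
Compute S_xx = 170.0000 and S_xy = -340.0000.
Slope b1 = S_xy / S_xx = -340.0000 / 170.0000 = -2.0000.

-2.0000


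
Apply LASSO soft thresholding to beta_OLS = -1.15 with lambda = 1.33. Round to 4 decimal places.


Absolute value: |-1.15| = 1.15.
Compare to lambda = 1.33.
Since |beta| <= lambda, the coefficient is set to 0.

0.0000


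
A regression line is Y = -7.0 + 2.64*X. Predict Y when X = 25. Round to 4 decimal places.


Predicted value:
Y = -7.0 + (2.64)(25) = -7.0 + 66.0000 = 59.0000.

59.0000


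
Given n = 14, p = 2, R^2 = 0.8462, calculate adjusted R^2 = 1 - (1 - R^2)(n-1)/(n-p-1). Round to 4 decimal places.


Adjusted R^2 = 1 - (1 - R^2) * (n-1)/(n-p-1).
(1 - R^2) = 0.1538.
(n-1)/(n-p-1) = 13/11.
(1 - R^2) * (n-1) = 0.1538 * 13 = 1.9994.
Divide by (n-p-1): 1.9994 / 11 = 0.1818.
Adj R^2 = 1 - 0.1818 = 0.8182.

0.8182


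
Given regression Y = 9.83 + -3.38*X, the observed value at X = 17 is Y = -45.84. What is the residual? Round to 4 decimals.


Fitted value at X = 17 is yhat = 9.83 + -3.38*17 = -47.6300.
Residual = -45.84 - -47.6300 = 1.7900.

1.7900


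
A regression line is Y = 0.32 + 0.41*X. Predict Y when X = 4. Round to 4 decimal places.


Substitute X = 4 into the equation:
Y = 0.32 + 0.41 * 4 = 0.32 + 1.6400 = 1.9600.

1.9600


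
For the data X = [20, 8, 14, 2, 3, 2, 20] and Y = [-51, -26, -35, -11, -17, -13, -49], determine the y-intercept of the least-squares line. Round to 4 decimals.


First find the slope: b1 = -2.0306.
Means: xbar = 9.8571, ybar = -28.8571.
b0 = ybar - b1 * xbar = -28.8571 - -2.0306 * 9.8571 = -8.8413.

-8.8413


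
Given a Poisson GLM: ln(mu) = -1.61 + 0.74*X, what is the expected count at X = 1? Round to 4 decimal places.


eta = -1.61 + 0.74 * 1 = -0.8700.
mu = exp(-0.8700) = 0.4190.

0.4190


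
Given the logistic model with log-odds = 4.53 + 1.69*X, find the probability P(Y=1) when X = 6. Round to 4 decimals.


z = 4.53 + 1.69 * 6 = 14.6700.
Sigmoid: P = 1 / (1 + exp(-14.6700)) = 1.0000.

1.0000


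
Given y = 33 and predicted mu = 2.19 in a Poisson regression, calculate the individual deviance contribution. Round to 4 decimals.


Compute y*ln(y/mu) = 33*ln(33/2.19) = 33*2.712606 = 89.515998.
y - mu = 30.81.
D = 2*(89.515998 - (30.81)) = 117.411996, which rounds to 117.4120.

117.4120


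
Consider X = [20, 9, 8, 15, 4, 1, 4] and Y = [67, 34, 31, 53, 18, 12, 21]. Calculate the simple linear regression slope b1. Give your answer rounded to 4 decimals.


The sample means are xbar = 8.7143 and ybar = 33.7143.
Compute S_xx = 271.4286 and S_xy = 800.4286.
Slope b1 = S_xy / S_xx = 800.4286 / 271.4286 = 2.9489.

2.9489


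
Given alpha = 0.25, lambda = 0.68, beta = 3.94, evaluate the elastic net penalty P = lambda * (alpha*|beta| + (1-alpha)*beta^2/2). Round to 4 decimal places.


L1 component = 0.25 * |3.94| = 0.9850.
L2 component = 0.75 * 3.94^2 / 2 = 5.8214.
Penalty = 0.68 * (0.9850 + 5.8214) = 0.68 * 6.8064 = 4.6283.

4.6283


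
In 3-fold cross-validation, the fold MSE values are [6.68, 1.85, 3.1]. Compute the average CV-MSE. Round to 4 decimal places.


Add all fold MSEs: 11.6300.
Divide by k = 3: 11.6300/3 = 3.8767.

3.8767


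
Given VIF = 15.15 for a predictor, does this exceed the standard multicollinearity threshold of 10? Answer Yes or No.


Check: VIF = 15.15 vs threshold = 10.
Since 15.15 >= 10, the answer is Yes.

Yes


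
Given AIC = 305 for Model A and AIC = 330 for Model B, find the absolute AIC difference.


|AIC_A - AIC_B| = |305 - 330| = 25.
Model A is preferred (lower AIC).

25


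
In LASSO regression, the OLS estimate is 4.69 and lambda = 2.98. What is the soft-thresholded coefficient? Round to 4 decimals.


Check: |4.69| = 4.69 vs lambda = 2.98.
Since |beta| > lambda, coefficient = sign(beta)*(|beta| - lambda) = 1.7100.
Soft-thresholded coefficient = 1.7100.

1.7100


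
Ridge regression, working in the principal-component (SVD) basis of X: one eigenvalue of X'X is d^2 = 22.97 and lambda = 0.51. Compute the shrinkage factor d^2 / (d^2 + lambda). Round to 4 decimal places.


d^2 + lambda = 22.97 + 0.51 = 23.4800.
Shrinkage factor = 22.97/23.4800 = 0.9783.

0.9783


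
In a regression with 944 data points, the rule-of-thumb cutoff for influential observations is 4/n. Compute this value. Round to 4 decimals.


Cook's distance cutoff = 4/n = 4/944.
= 0.0042.

0.0042


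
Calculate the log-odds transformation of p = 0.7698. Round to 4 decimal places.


1 - p = 0.2302.
p/(1-p) = 3.3440.
logit = ln(3.3440) = 1.2072.

1.2072


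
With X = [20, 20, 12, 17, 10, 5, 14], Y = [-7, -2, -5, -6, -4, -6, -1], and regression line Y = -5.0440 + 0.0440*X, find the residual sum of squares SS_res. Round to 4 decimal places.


Compute predicted values, then residuals = yi - yhat_i.
Residuals: [-2.8360, 2.1640, -0.4840, -1.7040, 0.6040, -1.1760, 3.4280].
SSres = sum(residual^2) = 29.3626.

29.3626


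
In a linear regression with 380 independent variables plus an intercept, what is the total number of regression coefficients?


Total coefficients = number of predictors + 1 (for the intercept).
= 380 + 1 = 381.

381


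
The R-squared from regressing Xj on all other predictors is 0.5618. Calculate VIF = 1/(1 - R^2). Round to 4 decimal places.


Using VIF = 1/(1 - R^2_j):
1 - 0.5618 = 0.4382.
VIF = 2.2821.

2.2821


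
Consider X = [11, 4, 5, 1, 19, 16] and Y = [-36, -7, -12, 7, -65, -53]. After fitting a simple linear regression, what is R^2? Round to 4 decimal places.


After computing the OLS fit (b0=8.9896, b1=-3.9275):
SSres = 9.9793, SStot = 3979.3333.
R^2 = 1 - 9.9793/3979.3333 = 0.9975.

0.9975


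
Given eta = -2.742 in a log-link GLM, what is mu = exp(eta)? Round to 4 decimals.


Apply the inverse link:
mu = e^-2.742 = 0.0644.

0.0644


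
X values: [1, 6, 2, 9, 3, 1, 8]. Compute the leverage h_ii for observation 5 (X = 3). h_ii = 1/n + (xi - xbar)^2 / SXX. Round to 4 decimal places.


Compute xbar = 4.2857 with n = 7 observations.
SXX = 67.4286.
Leverage = 1/7 + (3 - 4.2857)^2/67.4286 = 0.1674.

0.1674


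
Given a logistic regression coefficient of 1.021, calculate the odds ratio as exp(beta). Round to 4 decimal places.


exp(1.021) = 2.7760.
So the odds ratio is 2.7760.

2.7760


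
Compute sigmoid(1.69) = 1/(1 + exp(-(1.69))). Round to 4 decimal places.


exp(-1.6900) = 0.1845.
1 + exp(-z) = 1.1845.
sigmoid = 1/1.1845 = 0.8442.

0.8442


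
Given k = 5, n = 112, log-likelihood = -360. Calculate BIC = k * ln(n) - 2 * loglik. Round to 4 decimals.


k * ln(n) = 5 * ln(112) = 5 * 4.718499 = 23.592495.
-2 * loglik = -2 * (-360) = 720.
BIC = 23.592495 + 720 = 743.592495, which rounds to 743.5925.

743.5925


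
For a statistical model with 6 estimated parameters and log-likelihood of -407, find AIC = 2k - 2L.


AIC = 2k - 2*loglik = 2(6) - 2(-407).
= 12 + 814 = 826.

826


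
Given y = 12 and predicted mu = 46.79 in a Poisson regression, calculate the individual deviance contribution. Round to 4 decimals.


Compute y*ln(y/mu) = 12*ln(12/46.79) = 12*-1.360763 = -16.329156.
y - mu = -34.79.
D = 2*(-16.329156 - (-34.79)) = 36.921688, which rounds to 36.9217.

36.9217


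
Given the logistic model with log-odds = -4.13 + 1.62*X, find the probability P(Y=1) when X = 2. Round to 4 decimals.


Linear predictor: z = -4.13 + 1.62 * 2 = -0.8900.
P = 1/(1 + exp(0.8900)) = 1/(1 + 2.4351) = 0.2911.

0.2911


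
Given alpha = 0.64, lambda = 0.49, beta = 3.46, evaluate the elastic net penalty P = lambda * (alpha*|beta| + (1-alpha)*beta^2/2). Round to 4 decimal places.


alpha * |beta| = 0.64 * 3.46 = 2.2144.
(1-alpha) * beta^2/2 = 0.36 * 11.9716/2 = 2.1549.
Total = 0.49 * (2.2144 + 2.1549) = 2.1410.

2.1410


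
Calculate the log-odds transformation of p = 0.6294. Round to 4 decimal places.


The odds are p/(1-p) = 0.6294 / 0.3706 = 1.6983.
logit(p) = ln(1.6983) = 0.5296.

0.5296


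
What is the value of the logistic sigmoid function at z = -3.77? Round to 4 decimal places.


exp(3.7700) = 43.3801.
1 + exp(-z) = 44.3801.
sigmoid = 1/44.3801 = 0.0225.

0.0225


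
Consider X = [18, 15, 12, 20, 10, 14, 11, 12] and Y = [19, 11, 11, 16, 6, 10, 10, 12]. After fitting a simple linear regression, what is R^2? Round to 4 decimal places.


Fit the OLS line: b0 = -1.6366, b1 = 0.9651.
SSres = 30.7703.
SStot = 110.8750.
R^2 = 1 - 30.7703/110.8750 = 0.7225.

0.7225


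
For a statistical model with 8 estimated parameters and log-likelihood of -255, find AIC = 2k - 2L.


Compute:
2k = 2*8 = 16.
-2*loglik = -2*(-255) = 510.
AIC = 16 + 510 = 526.

526


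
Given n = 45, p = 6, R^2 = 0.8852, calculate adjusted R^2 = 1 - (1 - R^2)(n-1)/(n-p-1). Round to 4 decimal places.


Plug in: Adj R^2 = 1 - (1 - 0.8852) * 44/38.
= 1 - 0.1148 * 44/38
= 1 - 5.0512 / 38
= 1 - 0.1329 = 0.8671.

0.8671


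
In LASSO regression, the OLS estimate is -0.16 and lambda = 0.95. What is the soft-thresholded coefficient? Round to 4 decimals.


|beta_OLS| = 0.16.
lambda = 0.95.
Since |beta| <= lambda, the coefficient is set to 0.
Result = 0.0000.

0.0000


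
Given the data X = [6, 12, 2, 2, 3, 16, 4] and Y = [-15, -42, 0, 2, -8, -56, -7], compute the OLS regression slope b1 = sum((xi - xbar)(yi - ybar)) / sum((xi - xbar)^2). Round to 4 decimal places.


Calculate xbar = 6.4286, ybar = -18.0000.
S_xx = 179.7143, S_xy = -728.0000.
Using b1 = S_xy / S_xx = -728.0000 / 179.7143, we get b1 = -4.0509.

-4.0509


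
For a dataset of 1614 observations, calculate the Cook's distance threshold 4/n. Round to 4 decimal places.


Cook's distance cutoff = 4/n = 4/1614.
= 0.0025.

0.0025


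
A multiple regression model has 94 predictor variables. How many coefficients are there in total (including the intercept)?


Total coefficients = number of predictors + 1 (for the intercept).
= 94 + 1 = 95.

95


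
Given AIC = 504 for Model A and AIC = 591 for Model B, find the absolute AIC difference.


|AIC_A - AIC_B| = |504 - 591| = 87.
Model A is preferred (lower AIC).

87


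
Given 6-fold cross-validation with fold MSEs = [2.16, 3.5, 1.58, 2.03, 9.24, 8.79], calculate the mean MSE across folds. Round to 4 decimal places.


Add all fold MSEs: 27.3000.
Divide by k = 6: 27.3000/6 = 4.5500.

4.5500


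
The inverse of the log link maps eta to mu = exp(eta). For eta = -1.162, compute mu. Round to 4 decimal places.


Apply the inverse link:
mu = e^-1.162 = 0.3129.

0.3129


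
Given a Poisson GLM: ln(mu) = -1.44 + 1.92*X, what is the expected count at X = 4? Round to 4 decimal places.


Compute eta = -1.44 + 1.92 * 4 = 6.2400.
Apply inverse link: mu = e^6.2400 = 512.8585.

512.8585


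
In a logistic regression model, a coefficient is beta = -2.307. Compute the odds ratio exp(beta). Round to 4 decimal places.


Odds ratio = exp(beta) = exp(-2.307).
= 0.0996.

0.0996


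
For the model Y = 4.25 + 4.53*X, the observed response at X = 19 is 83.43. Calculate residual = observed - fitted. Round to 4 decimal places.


Predicted = 4.25 + 4.53 * 19 = 90.3200.
Residual = 83.43 - 90.3200 = -6.8900.

-6.8900


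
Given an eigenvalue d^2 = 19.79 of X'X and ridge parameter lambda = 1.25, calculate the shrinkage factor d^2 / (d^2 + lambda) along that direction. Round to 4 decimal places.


Denominator = d^2 + lambda = 19.79 + 1.25 = 21.0400.
Shrinkage = 19.79 / 21.0400 = 0.9406.

0.9406


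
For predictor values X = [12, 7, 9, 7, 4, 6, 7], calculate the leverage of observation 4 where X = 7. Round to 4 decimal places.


Mean of X: xbar = 7.4286.
SXX = 37.7143.
For X = 7: h = 1/7 + (7 - 7.4286)^2/37.7143 = 0.1477.

0.1477


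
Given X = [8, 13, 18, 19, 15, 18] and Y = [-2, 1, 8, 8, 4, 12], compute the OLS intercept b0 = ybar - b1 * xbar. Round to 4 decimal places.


The slope is b1 = 1.1382.
Sample means are xbar = 15.1667 and ybar = 5.1667.
Intercept: b0 = 5.1667 - (1.1382)(15.1667) = -12.0960.

-12.0960


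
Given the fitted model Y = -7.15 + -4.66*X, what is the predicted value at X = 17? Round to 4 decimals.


Plug X = 17 into Y = -7.15 + -4.66*X:
Y = -7.15 + -79.2200 = -86.3700.

-86.3700


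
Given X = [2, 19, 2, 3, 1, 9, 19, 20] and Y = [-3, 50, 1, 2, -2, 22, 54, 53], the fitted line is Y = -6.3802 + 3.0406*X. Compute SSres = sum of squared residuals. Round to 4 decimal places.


Predicted values from Y = -6.3802 + 3.0406*X.
Residuals: [-2.7010, -1.3912, 1.2990, -0.7416, 1.3396, 1.0148, 2.6088, -1.4318].
SSres = 23.1484.

23.1484


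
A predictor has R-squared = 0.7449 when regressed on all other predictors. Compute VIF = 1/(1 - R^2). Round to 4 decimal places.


Denominator: 1 - 0.7449 = 0.2551.
VIF = 1 / 0.2551 = 3.9200.

3.9200


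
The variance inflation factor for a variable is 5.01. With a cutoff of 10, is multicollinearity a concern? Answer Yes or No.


Check: VIF = 5.01 vs threshold = 10.
Since 5.01 < 10, the answer is No.

No


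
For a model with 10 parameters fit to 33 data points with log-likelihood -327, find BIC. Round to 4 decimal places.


ln(33) = 3.496508.
k * ln(n) = 10 * 3.496508 = 34.965080.
-2L = 654.
BIC = 34.965080 + 654 = 688.965080, which rounds to 688.9651.

688.9651


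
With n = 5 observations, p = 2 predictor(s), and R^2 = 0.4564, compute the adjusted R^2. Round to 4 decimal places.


Using the formula:
(1 - 0.4564) = 0.5436.
Multiply by 4/2: 0.5436 * 4 = 2.1744, then 2.1744 / 2 = 1.0872.
Adj R^2 = 1 - 1.0872 = -0.0872.

-0.0872


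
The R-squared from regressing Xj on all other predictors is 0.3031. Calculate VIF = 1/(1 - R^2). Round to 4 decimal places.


VIF = 1 / (1 - 0.3031).
= 1 / 0.6969 = 1.4349.

1.4349


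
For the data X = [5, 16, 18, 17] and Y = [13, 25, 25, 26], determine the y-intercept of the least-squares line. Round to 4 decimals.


The slope is b1 = 1.0091.
Sample means are xbar = 14.0000 and ybar = 22.2500.
Intercept: b0 = 22.2500 - (1.0091)(14.0000) = 8.1227.

8.1227


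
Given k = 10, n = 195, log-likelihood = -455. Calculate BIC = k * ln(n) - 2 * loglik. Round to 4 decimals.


ln(195) = 5.273000.
k * ln(n) = 10 * 5.273000 = 52.730000.
-2L = 910.
BIC = 52.730000 + 910 = 962.730000, which rounds to 962.7300.

962.7300


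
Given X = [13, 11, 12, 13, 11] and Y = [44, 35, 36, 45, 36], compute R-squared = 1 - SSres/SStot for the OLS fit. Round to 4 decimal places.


The fitted line is Y = -14.8000 + 4.5000*X.
SSres = 13.8000, SStot = 94.8000.
R^2 = 1 - SSres/SStot = 0.8544.

0.8544


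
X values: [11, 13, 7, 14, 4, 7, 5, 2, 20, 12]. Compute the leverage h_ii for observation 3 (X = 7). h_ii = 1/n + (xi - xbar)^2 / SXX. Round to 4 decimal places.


n = 10, xbar = 9.5000.
SXX = sum((xi - xbar)^2) = 270.5000.
h = 1/10 + (7 - 9.5000)^2 / 270.5000 = 0.1231.

0.1231


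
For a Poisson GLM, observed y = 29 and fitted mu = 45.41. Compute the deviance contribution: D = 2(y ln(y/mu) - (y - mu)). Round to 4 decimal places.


First: ln(29/45.41) = -0.448437.
Then: 29 * -0.448437 = -13.004673.
y - mu = 29 - 45.41 = -16.41.
D = 2(-13.004673 - -16.41) = 6.810654, which rounds to 6.8107.

6.8107


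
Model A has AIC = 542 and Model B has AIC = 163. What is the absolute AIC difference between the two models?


Absolute difference = |542 - 163| = 379.
The model with lower AIC (B) is preferred.

379


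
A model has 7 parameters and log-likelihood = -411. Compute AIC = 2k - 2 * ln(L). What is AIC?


AIC = 2*7 - 2*(-411).
= 14 + 822 = 836.

836


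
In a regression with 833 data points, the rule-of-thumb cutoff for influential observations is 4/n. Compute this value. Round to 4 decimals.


Cook's distance cutoff = 4/n = 4/833.
= 0.0048.

0.0048


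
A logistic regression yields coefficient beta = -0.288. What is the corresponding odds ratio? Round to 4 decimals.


Odds ratio = exp(beta) = exp(-0.288).
= 0.7498.

0.7498


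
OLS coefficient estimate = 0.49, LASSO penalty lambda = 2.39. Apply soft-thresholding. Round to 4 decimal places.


Check: |0.49| = 0.49 vs lambda = 2.39.
Since |beta| <= lambda, the coefficient is set to 0.
Soft-thresholded coefficient = 0.0000.

0.0000


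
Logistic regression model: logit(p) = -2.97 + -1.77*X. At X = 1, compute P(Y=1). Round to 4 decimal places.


Linear predictor: z = -2.97 + -1.77 * 1 = -4.7400.
P = 1/(1 + exp(4.7400)) = 1/(1 + 114.4342) = 0.0087.

0.0087


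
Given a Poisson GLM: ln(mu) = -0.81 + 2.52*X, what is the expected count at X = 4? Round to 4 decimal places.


Compute eta = -0.81 + 2.52 * 4 = 9.2700.
Apply inverse link: mu = e^9.2700 = 10614.7519.

10614.7519


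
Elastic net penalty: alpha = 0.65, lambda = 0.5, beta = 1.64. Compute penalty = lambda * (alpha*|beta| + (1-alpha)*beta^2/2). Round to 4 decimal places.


Compute:
L1 = 0.65 * 1.64 = 1.0660.
L2 = 0.35 * 1.64^2 / 2 = 0.4707.
Penalty = 0.5 * (1.0660 + 0.4707) = 0.7683.

0.7683


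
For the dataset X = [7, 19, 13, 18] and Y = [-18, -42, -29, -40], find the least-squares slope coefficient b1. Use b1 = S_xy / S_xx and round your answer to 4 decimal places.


Calculate xbar = 14.2500, ybar = -32.2500.
S_xx = 90.7500, S_xy = -182.7500.
Using b1 = S_xy / S_xx = -182.7500 / 90.7500, we get b1 = -2.0138.

-2.0138


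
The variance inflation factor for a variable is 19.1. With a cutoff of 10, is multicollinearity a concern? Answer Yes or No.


Check: VIF = 19.1 vs threshold = 10.
Since 19.1 >= 10, the answer is Yes.

Yes


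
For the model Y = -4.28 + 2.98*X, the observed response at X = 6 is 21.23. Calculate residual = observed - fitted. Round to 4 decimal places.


Fitted value at X = 6 is yhat = -4.28 + 2.98*6 = 13.6000.
Residual = 21.23 - 13.6000 = 7.6300.

7.6300


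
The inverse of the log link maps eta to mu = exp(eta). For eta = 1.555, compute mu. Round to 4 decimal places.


The inverse log link gives:
mu = exp(1.555) = 4.7351.

4.7351


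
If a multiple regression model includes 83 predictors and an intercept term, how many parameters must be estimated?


Including the intercept, the model has 83 predictor coefficients + 1 intercept.
Total = 84.

84


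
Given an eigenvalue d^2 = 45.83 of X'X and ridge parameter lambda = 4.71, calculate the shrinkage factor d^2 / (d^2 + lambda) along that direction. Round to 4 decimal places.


Denominator = d^2 + lambda = 45.83 + 4.71 = 50.5400.
Shrinkage = 45.83 / 50.5400 = 0.9068.

0.9068


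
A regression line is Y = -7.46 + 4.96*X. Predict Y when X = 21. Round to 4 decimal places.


Plug X = 21 into Y = -7.46 + 4.96*X:
Y = -7.46 + 104.1600 = 96.7000.

96.7000


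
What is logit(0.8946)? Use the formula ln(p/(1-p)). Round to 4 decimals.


1 - p = 0.1054.
p/(1-p) = 8.4877.
logit = ln(8.4877) = 2.1386.

2.1386


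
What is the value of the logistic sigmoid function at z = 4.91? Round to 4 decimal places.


Compute exp(-4.9100) = 0.0074.
Sigmoid = 1 / (1 + 0.0074) = 1 / 1.0074 = 0.9927.

0.9927


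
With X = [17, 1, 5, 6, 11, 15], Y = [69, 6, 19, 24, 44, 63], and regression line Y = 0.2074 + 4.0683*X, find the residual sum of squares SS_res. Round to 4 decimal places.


Predicted values from Y = 0.2074 + 4.0683*X.
Residuals: [-0.3685, 1.7243, -1.5489, -0.6172, -0.9587, 1.7681].
SSres = 9.9343.

9.9343


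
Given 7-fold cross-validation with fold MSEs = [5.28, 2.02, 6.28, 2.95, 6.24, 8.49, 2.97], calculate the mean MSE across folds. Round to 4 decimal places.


Total MSE across folds = 34.2300.
CV-MSE = 34.2300/7 = 4.8900.

4.8900


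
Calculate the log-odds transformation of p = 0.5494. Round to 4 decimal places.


1 - p = 0.4506.
p/(1-p) = 1.2193.
logit = ln(1.2193) = 0.1982.

0.1982


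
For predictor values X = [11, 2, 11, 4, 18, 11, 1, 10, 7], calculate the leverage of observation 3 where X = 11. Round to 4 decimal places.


Mean of X: xbar = 8.3333.
SXX = 232.0000.
For X = 11: h = 1/9 + (11 - 8.3333)^2/232.0000 = 0.1418.

0.1418


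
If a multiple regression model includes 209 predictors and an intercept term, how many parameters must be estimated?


Each predictor gets one coefficient, plus one intercept.
Total parameters = 209 + 1 = 210.

210


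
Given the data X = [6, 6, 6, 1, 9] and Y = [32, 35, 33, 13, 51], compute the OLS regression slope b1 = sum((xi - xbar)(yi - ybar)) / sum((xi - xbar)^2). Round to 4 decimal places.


Calculate xbar = 5.6000, ybar = 32.8000.
S_xx = 33.2000, S_xy = 153.6000.
Using b1 = S_xy / S_xx = 153.6000 / 33.2000, we get b1 = 4.6265.

4.6265


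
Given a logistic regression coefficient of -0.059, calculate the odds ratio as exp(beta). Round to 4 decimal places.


exp(-0.059) = 0.9427.
So the odds ratio is 0.9427.

0.9427


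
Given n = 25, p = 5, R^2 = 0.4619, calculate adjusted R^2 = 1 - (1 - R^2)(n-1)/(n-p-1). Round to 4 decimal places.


Adjusted R^2 = 1 - (1 - R^2) * (n-1)/(n-p-1).
(1 - R^2) = 0.5381.
(n-1)/(n-p-1) = 24/19.
(1 - R^2) * (n-1) = 0.5381 * 24 = 12.9144.
Divide by (n-p-1): 12.9144 / 19 = 0.6797.
Adj R^2 = 1 - 0.6797 = 0.3203.

0.3203


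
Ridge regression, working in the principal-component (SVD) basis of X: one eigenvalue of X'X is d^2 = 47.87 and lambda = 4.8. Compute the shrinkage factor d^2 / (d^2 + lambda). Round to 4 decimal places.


Denominator = d^2 + lambda = 47.87 + 4.8 = 52.6700.
Shrinkage = 47.87 / 52.6700 = 0.9089.

0.9089


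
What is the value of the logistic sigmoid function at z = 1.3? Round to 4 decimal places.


Compute exp(-1.3000) = 0.2725.
Sigmoid = 1 / (1 + 0.2725) = 1 / 1.2725 = 0.7858.

0.7858


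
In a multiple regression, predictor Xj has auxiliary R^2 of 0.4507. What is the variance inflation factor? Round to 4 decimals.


Denominator: 1 - 0.4507 = 0.5493.
VIF = 1 / 0.5493 = 1.8205.

1.8205


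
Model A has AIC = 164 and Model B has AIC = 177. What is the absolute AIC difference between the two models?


Absolute difference = |164 - 177| = 13.
The model with lower AIC (A) is preferred.

13


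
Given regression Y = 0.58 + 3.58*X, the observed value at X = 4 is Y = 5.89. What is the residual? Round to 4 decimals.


Fitted value at X = 4 is yhat = 0.58 + 3.58*4 = 14.9000.
Residual = 5.89 - 14.9000 = -9.0100.

-9.0100


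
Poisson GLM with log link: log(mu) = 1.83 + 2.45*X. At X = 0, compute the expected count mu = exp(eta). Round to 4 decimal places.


eta = 1.83 + 2.45 * 0 = 1.8300.
mu = exp(1.8300) = 6.2339.

6.2339


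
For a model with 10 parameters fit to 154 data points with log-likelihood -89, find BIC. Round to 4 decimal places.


ln(154) = 5.036953.
k * ln(n) = 10 * 5.036953 = 50.369530.
-2L = 178.
BIC = 50.369530 + 178 = 228.369530, which rounds to 228.3695.

228.3695


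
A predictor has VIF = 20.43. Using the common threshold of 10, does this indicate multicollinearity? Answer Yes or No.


Compare VIF = 20.43 to the threshold of 10.
20.43 >= 10, so the answer is Yes.

Yes


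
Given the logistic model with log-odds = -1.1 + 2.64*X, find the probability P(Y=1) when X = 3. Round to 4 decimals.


Compute z = -1.1 + (2.64)(3) = 6.8200.
exp(-z) = 0.0011.
P = 1/(1 + 0.0011) = 0.9989.

0.9989


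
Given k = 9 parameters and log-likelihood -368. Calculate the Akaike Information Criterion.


AIC = 2*9 - 2*(-368).
= 18 + 736 = 754.

754


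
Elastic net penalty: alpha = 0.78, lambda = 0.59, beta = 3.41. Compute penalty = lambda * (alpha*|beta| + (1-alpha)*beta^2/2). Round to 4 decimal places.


L1 component = 0.78 * |3.41| = 2.6598.
L2 component = 0.22 * 3.41^2 / 2 = 1.2791.
Penalty = 0.59 * (2.6598 + 1.2791) = 0.59 * 3.9389 = 2.3239.

2.3239


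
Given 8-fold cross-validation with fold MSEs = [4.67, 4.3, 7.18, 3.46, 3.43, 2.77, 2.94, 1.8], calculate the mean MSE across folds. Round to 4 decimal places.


Sum of fold MSEs = 30.5500.
Average = 30.5500 / 8 = 3.8188.

3.8188


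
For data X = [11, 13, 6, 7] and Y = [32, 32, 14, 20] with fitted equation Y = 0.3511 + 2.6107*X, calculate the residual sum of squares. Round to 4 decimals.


For each point, residual = actual - predicted.
Residuals: [2.9312, -2.2902, -2.0153, 1.3740].
Sum of squared residuals = 19.7863.

19.7863


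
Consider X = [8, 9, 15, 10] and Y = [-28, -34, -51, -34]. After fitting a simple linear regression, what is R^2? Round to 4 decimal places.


The fitted line is Y = -3.6207 + -3.1552*X.
SSres = 6.0517, SStot = 294.7500.
R^2 = 1 - SSres/SStot = 0.9795.

0.9795


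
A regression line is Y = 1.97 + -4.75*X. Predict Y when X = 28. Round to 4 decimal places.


Plug X = 28 into Y = 1.97 + -4.75*X:
Y = 1.97 + -133.0000 = -131.0300.

-131.0300


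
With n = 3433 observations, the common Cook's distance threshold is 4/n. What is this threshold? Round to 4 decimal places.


The threshold is 4/n.
4/3433 = 0.0012.

0.0012


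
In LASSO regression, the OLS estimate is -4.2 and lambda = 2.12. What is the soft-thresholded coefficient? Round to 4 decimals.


Check: |-4.2| = 4.2 vs lambda = 2.12.
Since |beta| > lambda, coefficient = sign(beta)*(|beta| - lambda) = -2.0800.
Soft-thresholded coefficient = -2.0800.

-2.0800


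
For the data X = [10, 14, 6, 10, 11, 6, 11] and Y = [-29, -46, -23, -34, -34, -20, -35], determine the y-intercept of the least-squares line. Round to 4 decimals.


The slope is b1 = -2.9162.
Sample means are xbar = 9.7143 and ybar = -31.5714.
Intercept: b0 = -31.5714 - (-2.9162)(9.7143) = -3.2428.

-3.2428


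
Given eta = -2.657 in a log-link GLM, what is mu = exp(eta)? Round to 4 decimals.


The inverse log link gives:
mu = exp(-2.657) = 0.0702.

0.0702


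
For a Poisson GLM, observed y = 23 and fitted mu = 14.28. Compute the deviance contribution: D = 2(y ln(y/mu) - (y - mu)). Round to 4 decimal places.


y/mu = 23/14.28 = 1.610644 (approx.), and ln(23/14.28) = 0.476634.
y * ln(y/mu) = 23 * 0.476634 = 10.962582.
y - mu = 8.72.
D = 2 * (10.962582 - 8.72) = 4.485164, which rounds to 4.4852.

4.4852


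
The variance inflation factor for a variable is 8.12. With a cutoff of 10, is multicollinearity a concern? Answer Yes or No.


Compare VIF = 8.12 to the threshold of 10.
8.12 < 10, so the answer is No.

No


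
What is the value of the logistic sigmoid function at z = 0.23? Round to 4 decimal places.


First, exp(-0.2300) = 0.7945.
Then sigma(z) = 1/(1 + 0.7945) = 0.5572.

0.5572


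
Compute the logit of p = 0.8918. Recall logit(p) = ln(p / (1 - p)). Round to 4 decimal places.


The odds are p/(1-p) = 0.8918 / 0.1082 = 8.2421.
logit(p) = ln(8.2421) = 2.1093.

2.1093


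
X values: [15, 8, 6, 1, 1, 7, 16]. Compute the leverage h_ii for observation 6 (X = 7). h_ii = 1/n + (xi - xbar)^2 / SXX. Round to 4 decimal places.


Compute xbar = 7.7143 with n = 7 observations.
SXX = 215.4286.
Leverage = 1/7 + (7 - 7.7143)^2/215.4286 = 0.1452.

0.1452


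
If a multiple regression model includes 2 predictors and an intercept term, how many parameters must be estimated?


Total coefficients = number of predictors + 1 (for the intercept).
= 2 + 1 = 3.

3


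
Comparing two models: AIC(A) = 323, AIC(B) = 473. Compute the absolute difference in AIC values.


Absolute difference = |323 - 473| = 150.
The model with lower AIC (A) is preferred.

150


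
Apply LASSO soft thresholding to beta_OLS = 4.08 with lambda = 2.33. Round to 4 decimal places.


Check: |4.08| = 4.08 vs lambda = 2.33.
Since |beta| > lambda, coefficient = sign(beta)*(|beta| - lambda) = 1.7500.
Soft-thresholded coefficient = 1.7500.

1.7500


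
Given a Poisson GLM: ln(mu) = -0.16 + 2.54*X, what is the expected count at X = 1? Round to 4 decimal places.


Linear predictor: eta = -0.16 + (2.54)(1) = 2.3800.
Expected count: mu = exp(2.3800) = 10.8049.

10.8049


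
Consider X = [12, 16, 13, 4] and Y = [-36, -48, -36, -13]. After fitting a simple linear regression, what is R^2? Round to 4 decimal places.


Fit the OLS line: b0 = -1.2857, b1 = -2.8413.
SSres = 7.0159.
SStot = 642.7500.
R^2 = 1 - 7.0159/642.7500 = 0.9891.

0.9891


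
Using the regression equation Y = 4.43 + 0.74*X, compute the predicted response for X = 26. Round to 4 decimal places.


Plug X = 26 into Y = 4.43 + 0.74*X:
Y = 4.43 + 19.2400 = 23.6700.

23.6700


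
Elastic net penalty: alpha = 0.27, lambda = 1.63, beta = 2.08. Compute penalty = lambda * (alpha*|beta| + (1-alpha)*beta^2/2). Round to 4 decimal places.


Compute:
L1 = 0.27 * 2.08 = 0.5616.
L2 = 0.73 * 2.08^2 / 2 = 1.5791.
Penalty = 1.63 * (0.5616 + 1.5791) = 3.4894.

3.4894


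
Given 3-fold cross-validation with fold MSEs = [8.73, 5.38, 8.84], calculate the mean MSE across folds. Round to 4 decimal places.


Add all fold MSEs: 22.9500.
Divide by k = 3: 22.9500/3 = 7.6500.

7.6500


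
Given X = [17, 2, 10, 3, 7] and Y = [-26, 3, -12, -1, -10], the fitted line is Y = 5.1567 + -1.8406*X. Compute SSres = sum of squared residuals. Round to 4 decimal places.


For each point, residual = actual - predicted.
Residuals: [0.1335, 1.5245, 1.2493, -0.6349, -2.2725].
Sum of squared residuals = 9.4700.

9.4700


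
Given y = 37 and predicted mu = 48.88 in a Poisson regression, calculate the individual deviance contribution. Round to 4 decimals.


Compute y*ln(y/mu) = 37*ln(37/48.88) = 37*-0.278450 = -10.302650.
y - mu = -11.88.
D = 2*(-10.302650 - (-11.88)) = 3.154700, which rounds to 3.1547.

3.1547
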